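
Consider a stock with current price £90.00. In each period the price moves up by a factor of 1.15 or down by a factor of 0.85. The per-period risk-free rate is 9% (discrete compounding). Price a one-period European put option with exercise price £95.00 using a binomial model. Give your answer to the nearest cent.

Risk-neutral probability p = (1 + 0.09 − 0.85)/(1.15 − 0.85) = 0.2400/0.3000 = 0.8000
Terminal stock prices: S_u = 103.5, S_d = 76.5
Terminal payoffs (K − S): max(-8.5, 0) = 0, max(18.5, 0) = 18.5
Node 0 (S = 90): V_0 = 1/1.09·[0.8000·0.0000 + 0.2000·18.5000] = 3.3945

£3.39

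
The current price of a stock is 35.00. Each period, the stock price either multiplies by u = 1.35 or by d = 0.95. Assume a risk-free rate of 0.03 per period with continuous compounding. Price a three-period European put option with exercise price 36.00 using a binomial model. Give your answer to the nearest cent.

Risk-neutral probability p = (e^0.03 − 0.95)/(1.35 − 0.95) = 0.0805/0.4000 = 0.2011
Terminal stock prices: S_uuu = 86.11, S_uud = 60.6, S_udd = 42.64, S_ddd = 30.01
Terminal payoffs (K − S): max(-50.11, 0) = 0, max(-24.6, 0) = 0, max(-6.643, 0) = 0, max(5.992, 0) = 5.992
Node uu (S = 63.79): V_uu = e^(−0.03)·[0.2011·0.0000 + 0.7989·0.0000] = 0.0000
Node ud (S = 44.89): V_ud = e^(−0.03)·[0.2011·0.0000 + 0.7989·0.0000] = 0.0000
Node dd (S = 31.59): V_dd = e^(−0.03)·[0.2011·0.0000 + 0.7989·5.9919] = 4.6452
Node u (S = 47.25): V_u = e^(−0.03)·[0.2011·0.0000 + 0.7989·0.0000] = 0.0000
Node d (S = 33.25): V_d = e^(−0.03)·[0.2011·0.0000 + 0.7989·4.6452] = 3.6012
Node 0 (S = 35): V_0 = e^(−0.03)·[0.2011·0.0000 + 0.7989·3.6012] = 2.7919

2.79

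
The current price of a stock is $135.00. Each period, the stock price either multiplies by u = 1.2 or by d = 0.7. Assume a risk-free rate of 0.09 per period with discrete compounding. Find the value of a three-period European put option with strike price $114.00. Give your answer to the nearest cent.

Risk-neutral probability p = (1 + 0.09 − 0.7)/(1.2 − 0.7) = 0.3900/0.5000 = 0.7800
Terminal stock prices: S_uuu = 233.3, S_uud = 136.1, S_udd = 79.38, S_ddd = 46.3
Terminal payoffs (K − S): max(-119.3, 0) = 0, max(-22.08, 0) = 0, max(34.62, 0) = 34.62, max(67.7, 0) = 67.7
Node uu (S = 194.4): V_uu = 1/1.09·[0.7800·0.0000 + 0.2200·0.0000] = 0.0000
Node ud (S = 113.4): V_ud = 1/1.09·[0.7800·0.0000 + 0.2200·34.6200] = 6.9875
Node dd (S = 66.15): V_dd = 1/1.09·[0.7800·34.6200 + 0.2200·67.6950] = 38.4372
Node u (S = 162): V_u = 1/1.09·[0.7800·0.0000 + 0.2200·6.9875] = 1.4103
Node d (S = 94.5): V_d = 1/1.09·[0.7800·6.9875 + 0.2200·38.4372] = 12.7582
Node 0 (S = 135): V_0 = 1/1.09·[0.7800·1.4103 + 0.2200·12.7582] = 3.5843

$3.58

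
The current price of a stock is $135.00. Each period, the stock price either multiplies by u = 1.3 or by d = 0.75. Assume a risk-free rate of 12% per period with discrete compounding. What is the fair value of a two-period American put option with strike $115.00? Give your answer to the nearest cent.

$4.02

Risk-neutral probability p = (1 + 0.12 − 0.75)/(1.3 − 0.75) = 0.3700/0.5500 = 0.6727
Terminal stock prices: S_uu = 228.2, S_ud = 131.6, S_dd = 75.94
Terminal payoffs (K − S): max(-113.2, 0) = 0, max(-16.62, 0) = 0, max(39.06, 0) = 39.06
Node u (S = 175.5): continuation = 1/1.12·[0.6727·0.0000 + 0.3273·0.0000] = 0.0000; exercise value = 0.0000 ≤ continuation, so V_u = 0.0000
Node d (S = 101.2): continuation = 1/1.12·[0.6727·0.0000 + 0.3273·39.0625] = 11.4144; exercise value = 13.7500 > continuation, so V_d = 13.7500 (exercise)
Node 0 (S = 135): continuation = 1/1.12·[0.6727·0.0000 + 0.3273·13.7500] = 4.0179; exercise value = 0.0000 ≤ continuation, so V_0 = 4.0179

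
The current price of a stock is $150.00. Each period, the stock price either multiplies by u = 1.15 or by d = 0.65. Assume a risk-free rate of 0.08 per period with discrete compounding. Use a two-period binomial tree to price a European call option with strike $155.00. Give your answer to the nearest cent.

$27.50

Risk-neutral probability p = (1 + 0.08 − 0.65)/(1.15 − 0.65) = 0.4300/0.5000 = 0.8600
Terminal stock prices: S_uu = 198.4, S_ud = 112.1, S_dd = 63.38
Terminal payoffs (S − K): max(43.37, 0) = 43.37, max(-42.88, 0) = 0, max(-91.62, 0) = 0
Node u (S = 172.5): V_u = 1/1.08·[0.8600·43.3750 + 0.1400·0.0000] = 34.5394
Node d (S = 97.5): V_d = 1/1.08·[0.8600·0.0000 + 0.1400·0.0000] = 0.0000
Node 0 (S = 150): V_0 = 1/1.08·[0.8600·34.5394 + 0.1400·0.0000] = 27.5036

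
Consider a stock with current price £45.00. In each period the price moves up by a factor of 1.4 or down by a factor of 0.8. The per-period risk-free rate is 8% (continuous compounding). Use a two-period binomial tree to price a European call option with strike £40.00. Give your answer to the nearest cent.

£13.57

Risk-neutral probability p = (e^0.08 − 0.8)/(1.4 − 0.8) = 0.2833/0.6000 = 0.4721
Terminal stock prices: S_uu = 88.2, S_ud = 50.4, S_dd = 28.8
Terminal payoffs (S − K): max(48.2, 0) = 48.2, max(10.4, 0) = 10.4, max(-11.2, 0) = 0
Node u (S = 63): V_u = e^(−0.08)·[0.4721·48.2000 + 0.5279·10.4000] = 26.0753
Node d (S = 36): V_d = e^(−0.08)·[0.4721·10.4000 + 0.5279·0.0000] = 4.5328
Node 0 (S = 45): V_0 = e^(−0.08)·[0.4721·26.0753 + 0.5279·4.5328] = 13.5735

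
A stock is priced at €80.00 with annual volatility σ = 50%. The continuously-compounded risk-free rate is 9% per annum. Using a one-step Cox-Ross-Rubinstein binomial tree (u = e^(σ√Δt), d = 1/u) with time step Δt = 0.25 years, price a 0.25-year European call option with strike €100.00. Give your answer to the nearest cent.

€1.29

CRR parameters: u = e^(σ√Δt) = e^(0.5·√0.25) = 1.2840, d = 1/u = 0.7788
Per-period rate: rΔt = 0.09·0.25 = 0.0225, so R = e^0.0225 = 1.0228
Risk-neutral probability p = (e^0.0225 − 0.7788)/(1.2840 − 0.7788) = 0.2440/0.5052 = 0.4829
Terminal stock prices: S_u = 102.7, S_d = 62.3
Terminal payoffs (S − K): max(2.722, 0) = 2.722, max(-37.7, 0) = 0
Node 0 (S = 80): V_0 = e^(−0.0225)·[0.4829·2.7220 + 0.5171·0.0000] = 1.2851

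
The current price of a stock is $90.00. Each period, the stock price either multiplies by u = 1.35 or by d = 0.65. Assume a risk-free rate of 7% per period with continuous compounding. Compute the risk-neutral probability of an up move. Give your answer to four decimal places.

p = 0.6036

Risk-neutral probability p = (e^0.07 − 0.65)/(1.35 − 0.65) = 0.4225/0.7000 = 0.6036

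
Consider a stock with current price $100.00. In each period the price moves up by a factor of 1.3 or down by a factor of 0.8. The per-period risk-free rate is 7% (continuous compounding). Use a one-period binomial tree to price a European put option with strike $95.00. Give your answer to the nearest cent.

$6.36

Risk-neutral probability p = (e^0.07 − 0.8)/(1.3 − 0.8) = 0.2725/0.5000 = 0.5450
Terminal stock prices: S_u = 130, S_d = 80
Terminal payoffs (K − S): max(-35, 0) = 0, max(15, 0) = 15
Node 0 (S = 100): V_0 = e^(−0.07)·[0.5450·0.0000 + 0.4550·15.0000] = 6.3634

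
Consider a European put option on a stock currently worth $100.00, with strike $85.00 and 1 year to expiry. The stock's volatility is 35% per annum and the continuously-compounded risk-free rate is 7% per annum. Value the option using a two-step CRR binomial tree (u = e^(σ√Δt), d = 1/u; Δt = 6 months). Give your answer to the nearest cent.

CRR parameters: u = e^(σ√Δt) = e^(0.35·√0.5) = 1.2808, d = 1/u = 0.7808
Per-period rate: rΔt = 0.07·0.5 = 0.035, so R = e^0.035 = 1.0356
Risk-neutral probability p = (e^0.035 − 0.7808)/(1.2808 − 0.7808) = 0.2549/0.5000 = 0.5097
Terminal stock prices: S_uu = 164, S_ud = 100, S_dd = 60.96
Terminal payoffs (K − S): max(-79.05, 0) = 0, max(-15, 0) = 0, max(24.04, 0) = 24.04
Node u (S = 128.1): V_u = e^(−0.035)·[0.5097·0.0000 + 0.4903·0.0000] = 0.0000
Node d (S = 78.08): V_d = e^(−0.035)·[0.5097·0.0000 + 0.4903·24.0414] = 11.3826
Node 0 (S = 100): V_0 = e^(−0.035)·[0.5097·0.0000 + 0.4903·11.3826] = 5.3892

$5.39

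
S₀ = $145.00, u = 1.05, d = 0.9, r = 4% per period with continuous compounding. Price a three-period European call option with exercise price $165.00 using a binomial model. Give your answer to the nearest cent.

$2.10

Risk-neutral probability p = (e^0.04 − 0.9)/(1.05 − 0.9) = 0.1408/0.1500 = 0.9387
Terminal stock prices: S_uuu = 167.9, S_uud = 143.9, S_udd = 123.3, S_ddd = 105.7
Terminal payoffs (S − K): max(2.856, 0) = 2.856, max(-21.12, 0) = 0, max(-41.68, 0) = 0, max(-59.29, 0) = 0
Node uu (S = 159.9): V_uu = e^(−0.04)·[0.9387·2.8556 + 0.0613·0.0000] = 2.5756
Node ud (S = 137): V_ud = e^(−0.04)·[0.9387·0.0000 + 0.0613·0.0000] = 0.0000
Node dd (S = 117.5): V_dd = e^(−0.04)·[0.9387·0.0000 + 0.0613·0.0000] = 0.0000
Node u (S = 152.2): V_u = e^(−0.04)·[0.9387·2.5756 + 0.0613·0.0000] = 2.3230
Node d (S = 130.5): V_d = e^(−0.04)·[0.9387·0.0000 + 0.0613·0.0000] = 0.0000
Node 0 (S = 145): V_0 = e^(−0.04)·[0.9387·2.3230 + 0.0613·0.0000] = 2.0952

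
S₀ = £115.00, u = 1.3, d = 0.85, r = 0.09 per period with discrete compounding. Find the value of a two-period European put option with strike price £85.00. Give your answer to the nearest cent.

£0.35

Risk-neutral probability p = (1 + 0.09 − 0.85)/(1.3 − 0.85) = 0.2400/0.4500 = 0.5333
Terminal stock prices: S_uu = 194.4, S_ud = 127.1, S_dd = 83.09
Terminal payoffs (K − S): max(-109.4, 0) = 0, max(-42.08, 0) = 0, max(1.913, 0) = 1.913
Node u (S = 149.5): V_u = 1/1.09·[0.5333·0.0000 + 0.4667·0.0000] = 0.0000
Node d (S = 97.75): V_d = 1/1.09·[0.5333·0.0000 + 0.4667·1.9125] = 0.8188
Node 0 (S = 115): V_0 = 1/1.09·[0.5333·0.0000 + 0.4667·0.8188] = 0.3506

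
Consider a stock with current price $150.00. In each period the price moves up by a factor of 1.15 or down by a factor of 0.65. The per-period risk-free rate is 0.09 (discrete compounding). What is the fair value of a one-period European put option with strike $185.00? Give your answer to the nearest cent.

$19.72

Risk-neutral probability p = (1 + 0.09 − 0.65)/(1.15 − 0.65) = 0.4400/0.5000 = 0.8800
Terminal stock prices: S_u = 172.5, S_d = 97.5
Terminal payoffs (K − S): max(12.5, 0) = 12.5, max(87.5, 0) = 87.5
Node 0 (S = 150): V_0 = 1/1.09·[0.8800·12.5000 + 0.1200·87.5000] = 19.7248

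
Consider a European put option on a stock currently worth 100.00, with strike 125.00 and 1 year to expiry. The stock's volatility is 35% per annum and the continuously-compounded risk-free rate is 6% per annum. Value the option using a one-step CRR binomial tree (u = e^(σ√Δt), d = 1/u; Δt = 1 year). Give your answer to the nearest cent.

CRR parameters: u = e^(σ√Δt) = e^(0.35·√1) = 1.4191, d = 1/u = 0.7047
Per-period rate: rΔt = 0.06·1 = 0.06, so R = e^0.06 = 1.0618
Risk-neutral probability p = (e^0.06 − 0.7047)/(1.4191 − 0.7047) = 0.3571/0.7144 = 0.4999
Terminal stock prices: S_u = 141.9, S_d = 70.47
Terminal payoffs (K − S): max(-16.91, 0) = 0, max(54.53, 0) = 54.53
Node 0 (S = 100): V_0 = e^(−0.06)·[0.4999·0.0000 + 0.5001·54.5312] = 25.6807

25.68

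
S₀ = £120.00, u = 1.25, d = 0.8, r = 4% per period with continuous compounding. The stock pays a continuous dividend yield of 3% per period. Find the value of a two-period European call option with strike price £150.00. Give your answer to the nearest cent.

£7.54

Per-period risk-free factor R = e^0.04 = 1.0408; dividend-adjusted growth = e^(0.04−0.03) = 1.0101.
Risk-neutral probability p = (1.0101 − 0.8)/(1.25 − 0.8) = 0.2101/0.4500 = 0.4668
Terminal stock prices: S_uu = 187.5, S_ud = 120, S_dd = 76.8
Terminal payoffs (S − K): max(37.5, 0) = 37.5, max(-30, 0) = 0, max(-73.2, 0) = 0
Node u (S = 150): V_u = e^(−0.04)·[0.4668·37.5000 + 0.5332·0.0000] = 16.8178
Node d (S = 96): V_d = e^(−0.04)·[0.4668·0.0000 + 0.5332·0.0000] = 0.0000
Node 0 (S = 120): V_0 = e^(−0.04)·[0.4668·16.8178 + 0.5332·0.0000] = 7.5424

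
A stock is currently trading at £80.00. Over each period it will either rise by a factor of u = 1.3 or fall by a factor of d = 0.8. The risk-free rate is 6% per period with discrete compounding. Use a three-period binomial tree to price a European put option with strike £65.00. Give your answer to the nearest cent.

Risk-neutral probability p = (1 + 0.06 − 0.8)/(1.3 − 0.8) = 0.2600/0.5000 = 0.5200
Terminal stock prices: S_uuu = 175.8, S_uud = 108.2, S_udd = 66.56, S_ddd = 40.96
Terminal payoffs (K − S): max(-110.8, 0) = 0, max(-43.16, 0) = 0, max(-1.56, 0) = 0, max(24.04, 0) = 24.04
Node uu (S = 135.2): V_uu = 1/1.06·[0.5200·0.0000 + 0.4800·0.0000] = 0.0000
Node ud (S = 83.2): V_ud = 1/1.06·[0.5200·0.0000 + 0.4800·0.0000] = 0.0000
Node dd (S = 51.2): V_dd = 1/1.06·[0.5200·0.0000 + 0.4800·24.0400] = 10.8860
Node u (S = 104): V_u = 1/1.06·[0.5200·0.0000 + 0.4800·0.0000] = 0.0000
Node d (S = 64): V_d = 1/1.06·[0.5200·0.0000 + 0.4800·10.8860] = 4.9295
Node 0 (S = 80): V_0 = 1/1.06·[0.5200·0.0000 + 0.4800·4.9295] = 2.2322

£2.23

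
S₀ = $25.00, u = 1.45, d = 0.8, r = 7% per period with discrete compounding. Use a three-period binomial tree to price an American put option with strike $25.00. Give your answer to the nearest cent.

Risk-neutral probability p = (1 + 0.07 − 0.8)/(1.45 − 0.8) = 0.2700/0.6500 = 0.4154
Terminal stock prices: S_uuu = 76.22, S_uud = 42.05, S_udd = 23.2, S_ddd = 12.8
Terminal payoffs (K − S): max(-51.22, 0) = 0, max(-17.05, 0) = 0, max(1.8, 0) = 1.8, max(12.2, 0) = 12.2
Node uu (S = 52.56): continuation = 1/1.07·[0.4154·0.0000 + 0.5846·0.0000] = 0.0000; exercise value = 0.0000 ≤ continuation, so V_uu = 0.0000
Node ud (S = 29): continuation = 1/1.07·[0.4154·0.0000 + 0.5846·1.8000] = 0.9835; exercise value = 0.0000 ≤ continuation, so V_ud = 0.9835
Node dd (S = 16): continuation = 1/1.07·[0.4154·1.8000 + 0.5846·12.2000] = 7.3645; exercise value = 9.0000 > continuation, so V_dd = 9.0000 (exercise)
Node u (S = 36.25): continuation = 1/1.07·[0.4154·0.0000 + 0.5846·0.9835] = 0.5373; exercise value = 0.0000 ≤ continuation, so V_u = 0.5373
Node d (S = 20): continuation = 1/1.07·[0.4154·0.9835 + 0.5846·9.0000] = 5.2991; exercise value = 5.0000 ≤ continuation, so V_d = 5.2991
Node 0 (S = 25): continuation = 1/1.07·[0.4154·0.5373 + 0.5846·5.2991] = 3.1039; exercise value = 0.0000 ≤ continuation, so V_0 = 3.1039

$3.10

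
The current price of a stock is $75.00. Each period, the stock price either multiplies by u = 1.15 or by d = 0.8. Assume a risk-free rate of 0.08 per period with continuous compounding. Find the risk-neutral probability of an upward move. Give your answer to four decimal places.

p = 0.8094

Risk-neutral probability p = (e^0.08 − 0.8)/(1.15 − 0.8) = 0.2833/0.3500 = 0.8094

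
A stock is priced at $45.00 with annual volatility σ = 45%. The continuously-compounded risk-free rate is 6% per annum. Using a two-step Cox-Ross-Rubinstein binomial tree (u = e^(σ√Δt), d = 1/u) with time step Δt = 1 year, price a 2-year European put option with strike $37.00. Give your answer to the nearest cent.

$4.91

CRR parameters: u = e^(σ√Δt) = e^(0.45·√1) = 1.5683, d = 1/u = 0.6376
Per-period rate: rΔt = 0.06·1 = 0.06, so R = e^0.06 = 1.0618
Risk-neutral probability p = (e^0.06 − 0.6376)/(1.5683 − 0.6376) = 0.4242/0.9307 = 0.4558
Terminal stock prices: S_uu = 110.7, S_ud = 45, S_dd = 18.3
Terminal payoffs (K − S): max(-73.68, 0) = 0, max(-8, 0) = 0, max(18.7, 0) = 18.7
Node u (S = 70.57): V_u = e^(−0.06)·[0.4558·0.0000 + 0.5442·0.0000] = 0.0000
Node d (S = 28.69): V_d = e^(−0.06)·[0.4558·0.0000 + 0.5442·18.7044] = 9.5861
Node 0 (S = 45): V_0 = e^(−0.06)·[0.4558·0.0000 + 0.5442·9.5861] = 4.9129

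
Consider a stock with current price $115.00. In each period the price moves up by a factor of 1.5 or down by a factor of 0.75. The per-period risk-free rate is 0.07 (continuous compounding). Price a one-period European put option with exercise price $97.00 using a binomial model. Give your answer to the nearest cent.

$5.71

Risk-neutral probability p = (e^0.07 − 0.75)/(1.5 − 0.75) = 0.3225/0.7500 = 0.4300
Terminal stock prices: S_u = 172.5, S_d = 86.25
Terminal payoffs (K − S): max(-75.5, 0) = 0, max(10.75, 0) = 10.75
Node 0 (S = 115): V_0 = e^(−0.07)·[0.4300·0.0000 + 0.5700·10.7500] = 5.7131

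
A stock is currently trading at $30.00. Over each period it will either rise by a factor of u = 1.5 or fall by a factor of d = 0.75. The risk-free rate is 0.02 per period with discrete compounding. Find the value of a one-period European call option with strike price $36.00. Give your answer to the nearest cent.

Risk-neutral probability p = (1 + 0.02 − 0.75)/(1.5 − 0.75) = 0.2700/0.7500 = 0.3600
Terminal stock prices: S_u = 45, S_d = 22.5
Terminal payoffs (S − K): max(9, 0) = 9, max(-13.5, 0) = 0
Node 0 (S = 30): V_0 = 1/1.02·[0.3600·9.0000 + 0.6400·0.0000] = 3.1765

$3.18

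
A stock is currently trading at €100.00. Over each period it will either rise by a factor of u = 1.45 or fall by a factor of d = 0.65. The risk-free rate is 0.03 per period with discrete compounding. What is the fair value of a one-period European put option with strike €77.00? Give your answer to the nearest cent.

€6.12

Risk-neutral probability p = (1 + 0.03 − 0.65)/(1.45 − 0.65) = 0.3800/0.8000 = 0.4750
Terminal stock prices: S_u = 145, S_d = 65
Terminal payoffs (K − S): max(-68, 0) = 0, max(12, 0) = 12
Node 0 (S = 100): V_0 = 1/1.03·[0.4750·0.0000 + 0.5250·12.0000] = 6.1165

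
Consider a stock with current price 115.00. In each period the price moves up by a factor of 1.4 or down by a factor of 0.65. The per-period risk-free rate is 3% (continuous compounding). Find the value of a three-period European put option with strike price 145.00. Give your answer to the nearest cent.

Risk-neutral probability p = (e^0.03 − 0.65)/(1.4 − 0.65) = 0.3805/0.7500 = 0.5073
Terminal stock prices: S_uuu = 315.6, S_uud = 146.5, S_udd = 68.02, S_ddd = 31.58
Terminal payoffs (K − S): max(-170.6, 0) = 0, max(-1.51, 0) = 0, max(76.98, 0) = 76.98, max(113.4, 0) = 113.4
Node uu (S = 225.4): V_uu = e^(−0.03)·[0.5073·0.0000 + 0.4927·0.0000] = 0.0000
Node ud (S = 104.7): V_ud = e^(−0.03)·[0.5073·0.0000 + 0.4927·76.9775] = 36.8079
Node dd (S = 48.59): V_dd = e^(−0.03)·[0.5073·76.9775 + 0.4927·113.4181] = 92.1271
Node u (S = 161): V_u = e^(−0.03)·[0.5073·0.0000 + 0.4927·36.8079] = 17.6003
Node d (S = 74.75): V_d = e^(−0.03)·[0.5073·36.8079 + 0.4927·92.1271] = 62.1718
Node 0 (S = 115): V_0 = e^(−0.03)·[0.5073·17.6003 + 0.4927·62.1718] = 38.3926

38.39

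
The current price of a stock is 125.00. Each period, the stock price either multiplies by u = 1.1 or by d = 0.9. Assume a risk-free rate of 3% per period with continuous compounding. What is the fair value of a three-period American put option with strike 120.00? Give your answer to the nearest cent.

Risk-neutral probability p = (e^0.03 − 0.9)/(1.1 − 0.9) = 0.1305/0.2000 = 0.6523
Terminal stock prices: S_uuu = 166.4, S_uud = 136.1, S_udd = 111.4, S_ddd = 91.13
Terminal payoffs (K − S): max(-46.38, 0) = 0, max(-16.13, 0) = 0, max(8.625, 0) = 8.625, max(28.87, 0) = 28.87
Node uu (S = 151.3): continuation = e^(−0.03)·[0.6523·0.0000 + 0.3477·0.0000] = 0.0000; exercise value = 0.0000 ≤ continuation, so V_uu = 0.0000
Node ud (S = 123.8): continuation = e^(−0.03)·[0.6523·0.0000 + 0.3477·8.6250] = 2.9105; exercise value = 0.0000 ≤ continuation, so V_ud = 2.9105
Node dd (S = 101.2): continuation = e^(−0.03)·[0.6523·8.6250 + 0.3477·28.8750] = 15.2035; exercise value = 18.7500 > continuation, so V_dd = 18.7500 (exercise)
Node u (S = 137.5): continuation = e^(−0.03)·[0.6523·0.0000 + 0.3477·2.9105] = 0.9822; exercise value = 0.0000 ≤ continuation, so V_u = 0.9822
Node d (S = 112.5): continuation = e^(−0.03)·[0.6523·2.9105 + 0.3477·18.7500] = 8.1695; exercise value = 7.5000 ≤ continuation, so V_d = 8.1695
Node 0 (S = 125): continuation = e^(−0.03)·[0.6523·0.9822 + 0.3477·8.1695] = 3.3785; exercise value = 0.0000 ≤ continuation, so V_0 = 3.3785

3.38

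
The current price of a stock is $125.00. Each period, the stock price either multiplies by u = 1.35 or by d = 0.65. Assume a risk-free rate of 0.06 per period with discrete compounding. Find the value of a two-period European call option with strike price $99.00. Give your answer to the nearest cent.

$43.95

Risk-neutral probability p = (1 + 0.06 − 0.65)/(1.35 − 0.65) = 0.4100/0.7000 = 0.5857
Terminal stock prices: S_uu = 227.8, S_ud = 109.7, S_dd = 52.81
Terminal payoffs (S − K): max(128.8, 0) = 128.8, max(10.69, 0) = 10.69, max(-46.19, 0) = 0
Node u (S = 168.8): V_u = 1/1.06·[0.5857·128.8125 + 0.4143·10.6875] = 75.3538
Node d (S = 81.25): V_d = 1/1.06·[0.5857·10.6875 + 0.4143·0.0000] = 5.9055
Node 0 (S = 125): V_0 = 1/1.06·[0.5857·75.3538 + 0.4143·5.9055] = 43.9456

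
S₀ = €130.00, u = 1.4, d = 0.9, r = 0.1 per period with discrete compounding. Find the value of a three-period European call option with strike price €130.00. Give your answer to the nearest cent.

Risk-neutral probability p = (1 + 0.1 − 0.9)/(1.4 − 0.9) = 0.2000/0.5000 = 0.4000
Terminal stock prices: S_uuu = 356.7, S_uud = 229.3, S_udd = 147.4, S_ddd = 94.77
Terminal payoffs (S − K): max(226.7, 0) = 226.7, max(99.32, 0) = 99.32, max(17.42, 0) = 17.42, max(-35.23, 0) = 0
Node uu (S = 254.8): V_uu = 1/1.1·[0.4000·226.7200 + 0.6000·99.3200] = 136.6182
Node ud (S = 163.8): V_ud = 1/1.1·[0.4000·99.3200 + 0.6000·17.4200] = 45.6182
Node dd (S = 105.3): V_dd = 1/1.1·[0.4000·17.4200 + 0.6000·0.0000] = 6.3345
Node u (S = 182): V_u = 1/1.1·[0.4000·136.6182 + 0.6000·45.6182] = 74.5620
Node d (S = 117): V_d = 1/1.1·[0.4000·45.6182 + 0.6000·6.3345] = 20.0436
Node 0 (S = 130): V_0 = 1/1.1·[0.4000·74.5620 + 0.6000·20.0436] = 38.0463

€38.05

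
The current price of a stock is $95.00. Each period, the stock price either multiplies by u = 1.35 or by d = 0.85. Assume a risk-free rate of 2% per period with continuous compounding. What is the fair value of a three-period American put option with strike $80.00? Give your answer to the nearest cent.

$5.85

Risk-neutral probability p = (e^0.02 − 0.85)/(1.35 − 0.85) = 0.1702/0.5000 = 0.3404
Terminal stock prices: S_uuu = 233.7, S_uud = 147.2, S_udd = 92.66, S_ddd = 58.34
Terminal payoffs (K − S): max(-153.7, 0) = 0, max(-67.17, 0) = 0, max(-12.66, 0) = 0, max(21.66, 0) = 21.66
Node uu (S = 173.1): continuation = e^(−0.02)·[0.3404·0.0000 + 0.6596·0.0000] = 0.0000; exercise value = 0.0000 ≤ continuation, so V_uu = 0.0000
Node ud (S = 109): continuation = e^(−0.02)·[0.3404·0.0000 + 0.6596·0.0000] = 0.0000; exercise value = 0.0000 ≤ continuation, so V_ud = 0.0000
Node dd (S = 68.64): continuation = e^(−0.02)·[0.3404·0.0000 + 0.6596·21.6581] = 14.0028; exercise value = 11.3625 ≤ continuation, so V_dd = 14.0028
Node u (S = 128.2): continuation = e^(−0.02)·[0.3404·0.0000 + 0.6596·0.0000] = 0.0000; exercise value = 0.0000 ≤ continuation, so V_u = 0.0000
Node d (S = 80.75): continuation = e^(−0.02)·[0.3404·0.0000 + 0.6596·14.0028] = 9.0533; exercise value = 0.0000 ≤ continuation, so V_d = 9.0533
Node 0 (S = 95): continuation = e^(−0.02)·[0.3404·0.0000 + 0.6596·9.0533] = 5.8533; exercise value = 0.0000 ≤ continuation, so V_0 = 5.8533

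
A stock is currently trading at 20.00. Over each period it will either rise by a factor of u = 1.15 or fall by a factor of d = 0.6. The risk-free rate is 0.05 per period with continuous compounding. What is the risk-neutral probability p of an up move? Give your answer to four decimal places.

p = 0.8205

Risk-neutral probability p = (e^0.05 − 0.6)/(1.15 − 0.6) = 0.4513/0.5500 = 0.8205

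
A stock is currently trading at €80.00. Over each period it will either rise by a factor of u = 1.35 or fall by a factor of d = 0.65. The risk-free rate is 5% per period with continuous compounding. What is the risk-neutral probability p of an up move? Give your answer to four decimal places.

Risk-neutral probability p = (e^0.05 − 0.65)/(1.35 − 0.65) = 0.4013/0.7000 = 0.5732

p = 0.5732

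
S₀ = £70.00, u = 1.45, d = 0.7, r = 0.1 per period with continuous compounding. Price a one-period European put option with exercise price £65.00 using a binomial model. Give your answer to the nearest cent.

£6.66

Risk-neutral probability p = (e^0.1 − 0.7)/(1.45 − 0.7) = 0.4052/0.7500 = 0.5402
Terminal stock prices: S_u = 101.5, S_d = 49
Terminal payoffs (K − S): max(-36.5, 0) = 0, max(16, 0) = 16
Node 0 (S = 70): V_0 = e^(−0.1)·[0.5402·0.0000 + 0.4598·16.0000] = 6.6563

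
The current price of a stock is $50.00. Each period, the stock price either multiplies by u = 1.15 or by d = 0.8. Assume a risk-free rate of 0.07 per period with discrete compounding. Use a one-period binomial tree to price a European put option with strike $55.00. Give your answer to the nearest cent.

$3.20

Risk-neutral probability p = (1 + 0.07 − 0.8)/(1.15 − 0.8) = 0.2700/0.3500 = 0.7714
Terminal stock prices: S_u = 57.5, S_d = 40
Terminal payoffs (K − S): max(-2.5, 0) = 0, max(15, 0) = 15
Node 0 (S = 50): V_0 = 1/1.07·[0.7714·0.0000 + 0.2286·15.0000] = 3.2043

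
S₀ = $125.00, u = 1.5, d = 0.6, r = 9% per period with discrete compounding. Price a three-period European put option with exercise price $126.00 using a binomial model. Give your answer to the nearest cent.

$22.54

Risk-neutral probability p = (1 + 0.09 − 0.6)/(1.5 − 0.6) = 0.4900/0.9000 = 0.5444
Terminal stock prices: S_uuu = 421.9, S_uud = 168.8, S_udd = 67.5, S_ddd = 27
Terminal payoffs (K − S): max(-295.9, 0) = 0, max(-42.75, 0) = 0, max(58.5, 0) = 58.5, max(99, 0) = 99
Node uu (S = 281.2): V_uu = 1/1.09·[0.5444·0.0000 + 0.4556·0.0000] = 0.0000
Node ud (S = 112.5): V_ud = 1/1.09·[0.5444·0.0000 + 0.4556·58.5000] = 24.4495
Node dd (S = 45): V_dd = 1/1.09·[0.5444·58.5000 + 0.4556·99.0000] = 70.5963
Node u (S = 187.5): V_u = 1/1.09·[0.5444·0.0000 + 0.4556·24.4495] = 10.2185
Node d (S = 75): V_d = 1/1.09·[0.5444·24.4495 + 0.4556·70.5963] = 41.7174
Node 0 (S = 125): V_0 = 1/1.09·[0.5444·10.2185 + 0.4556·41.7174] = 22.5394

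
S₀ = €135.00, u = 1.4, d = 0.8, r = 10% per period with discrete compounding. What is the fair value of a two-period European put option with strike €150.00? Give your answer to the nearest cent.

€13.14

Risk-neutral probability p = (1 + 0.1 − 0.8)/(1.4 − 0.8) = 0.3000/0.6000 = 0.5000
Terminal stock prices: S_uu = 264.6, S_ud = 151.2, S_dd = 86.4
Terminal payoffs (K − S): max(-114.6, 0) = 0, max(-1.2, 0) = 0, max(63.6, 0) = 63.6
Node u (S = 189): V_u = 1/1.1·[0.5000·0.0000 + 0.5000·0.0000] = 0.0000
Node d (S = 108): V_d = 1/1.1·[0.5000·0.0000 + 0.5000·63.6000] = 28.9091
Node 0 (S = 135): V_0 = 1/1.1·[0.5000·0.0000 + 0.5000·28.9091] = 13.1405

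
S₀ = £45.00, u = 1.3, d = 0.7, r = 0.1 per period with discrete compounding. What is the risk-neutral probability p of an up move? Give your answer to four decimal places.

Risk-neutral probability p = (1 + 0.1 − 0.7)/(1.3 − 0.7) = 0.4000/0.6000 = 0.6667

p = 0.6667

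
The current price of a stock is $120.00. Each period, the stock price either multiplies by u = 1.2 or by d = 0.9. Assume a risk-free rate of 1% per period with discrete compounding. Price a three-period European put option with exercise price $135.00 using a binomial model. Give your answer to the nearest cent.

Risk-neutral probability p = (1 + 0.01 − 0.9)/(1.2 − 0.9) = 0.1100/0.3000 = 0.3667
Terminal stock prices: S_uuu = 207.4, S_uud = 155.5, S_udd = 116.6, S_ddd = 87.48
Terminal payoffs (K − S): max(-72.36, 0) = 0, max(-20.52, 0) = 0, max(18.36, 0) = 18.36, max(47.52, 0) = 47.52
Node uu (S = 172.8): V_uu = 1/1.01·[0.3667·0.0000 + 0.6333·0.0000] = 0.0000
Node ud (S = 129.6): V_ud = 1/1.01·[0.3667·0.0000 + 0.6333·18.3600] = 11.5129
Node dd (S = 97.2): V_dd = 1/1.01·[0.3667·18.3600 + 0.6333·47.5200] = 36.4634
Node u (S = 144): V_u = 1/1.01·[0.3667·0.0000 + 0.6333·11.5129] = 7.2193
Node d (S = 108): V_d = 1/1.01·[0.3667·11.5129 + 0.6333·36.4634] = 27.0444
Node 0 (S = 120): V_0 = 1/1.01·[0.3667·7.2193 + 0.6333·27.0444] = 19.5794

$19.58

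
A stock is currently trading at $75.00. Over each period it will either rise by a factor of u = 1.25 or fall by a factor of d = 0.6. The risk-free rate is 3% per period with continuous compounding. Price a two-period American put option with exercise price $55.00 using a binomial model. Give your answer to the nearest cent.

$3.28

Risk-neutral probability p = (e^0.03 − 0.6)/(1.25 − 0.6) = 0.4305/0.6500 = 0.6622
Terminal stock prices: S_uu = 117.2, S_ud = 56.25, S_dd = 27
Terminal payoffs (K − S): max(-62.19, 0) = 0, max(-1.25, 0) = 0, max(28, 0) = 28
Node u (S = 93.75): continuation = e^(−0.03)·[0.6622·0.0000 + 0.3378·0.0000] = 0.0000; exercise value = 0.0000 ≤ continuation, so V_u = 0.0000
Node d (S = 45): continuation = e^(−0.03)·[0.6622·0.0000 + 0.3378·28.0000] = 9.1778; exercise value = 10.0000 > continuation, so V_d = 10.0000 (exercise)
Node 0 (S = 75): continuation = e^(−0.03)·[0.6622·0.0000 + 0.3378·10.0000] = 3.2778; exercise value = 0.0000 ≤ continuation, so V_0 = 3.2778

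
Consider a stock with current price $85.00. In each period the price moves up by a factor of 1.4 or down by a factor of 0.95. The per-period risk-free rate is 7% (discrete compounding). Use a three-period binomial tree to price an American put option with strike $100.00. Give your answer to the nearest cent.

Risk-neutral probability p = (1 + 0.07 − 0.95)/(1.4 − 0.95) = 0.1200/0.4500 = 0.2667
Terminal stock prices: S_uuu = 233.2, S_uud = 158.3, S_udd = 107.4, S_ddd = 72.88
Terminal payoffs (K − S): max(-133.2, 0) = 0, max(-58.27, 0) = 0, max(-7.397, 0) = 0, max(27.12, 0) = 27.12
Node uu (S = 166.6): continuation = 1/1.07·[0.2667·0.0000 + 0.7333·0.0000] = 0.0000; exercise value = 0.0000 ≤ continuation, so V_uu = 0.0000
Node ud (S = 113): continuation = 1/1.07·[0.2667·0.0000 + 0.7333·0.0000] = 0.0000; exercise value = 0.0000 ≤ continuation, so V_ud = 0.0000
Node dd (S = 76.71): continuation = 1/1.07·[0.2667·0.0000 + 0.7333·27.1231] = 18.5891; exercise value = 23.2875 > continuation, so V_dd = 23.2875 (exercise)
Node u (S = 119): continuation = 1/1.07·[0.2667·0.0000 + 0.7333·0.0000] = 0.0000; exercise value = 0.0000 ≤ continuation, so V_u = 0.0000
Node d (S = 80.75): continuation = 1/1.07·[0.2667·0.0000 + 0.7333·23.2875] = 15.9603; exercise value = 19.2500 > continuation, so V_d = 19.2500 (exercise)
Node 0 (S = 85): continuation = 1/1.07·[0.2667·0.0000 + 0.7333·19.2500] = 13.1931; exercise value = 15.0000 > continuation, so V_0 = 15.0000 (exercise)

$15.00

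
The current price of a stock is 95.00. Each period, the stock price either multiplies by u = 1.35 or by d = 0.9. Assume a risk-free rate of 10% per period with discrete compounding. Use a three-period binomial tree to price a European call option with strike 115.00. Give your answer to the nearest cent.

17.93

Risk-neutral probability p = (1 + 0.1 − 0.9)/(1.35 − 0.9) = 0.2000/0.4500 = 0.4444
Terminal stock prices: S_uuu = 233.7, S_uud = 155.8, S_udd = 103.9, S_ddd = 69.26
Terminal payoffs (S − K): max(118.7, 0) = 118.7, max(40.82, 0) = 40.82, max(-11.12, 0) = 0, max(-45.74, 0) = 0
Node uu (S = 173.1): V_uu = 1/1.1·[0.4444·118.7356 + 0.5556·40.8238] = 68.5920
Node ud (S = 115.4): V_ud = 1/1.1·[0.4444·40.8238 + 0.5556·0.0000] = 16.4944
Node dd (S = 76.95): V_dd = 1/1.1·[0.4444·0.0000 + 0.5556·0.0000] = 0.0000
Node u (S = 128.2): V_u = 1/1.1·[0.4444·68.5920 + 0.5556·16.4944] = 36.0445
Node d (S = 85.5): V_d = 1/1.1·[0.4444·16.4944 + 0.5556·0.0000] = 6.6644
Node 0 (S = 95): V_0 = 1/1.1·[0.4444·36.0445 + 0.5556·6.6644] = 17.9293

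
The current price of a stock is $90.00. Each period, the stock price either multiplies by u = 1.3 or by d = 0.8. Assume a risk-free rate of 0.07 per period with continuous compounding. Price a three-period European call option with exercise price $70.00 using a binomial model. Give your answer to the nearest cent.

Risk-neutral probability p = (e^0.07 − 0.8)/(1.3 − 0.8) = 0.2725/0.5000 = 0.5450
Terminal stock prices: S_uuu = 197.7, S_uud = 121.7, S_udd = 74.88, S_ddd = 46.08
Terminal payoffs (S − K): max(127.7, 0) = 127.7, max(51.68, 0) = 51.68, max(4.88, 0) = 4.88, max(-23.92, 0) = 0
Node uu (S = 152.1): V_uu = e^(−0.07)·[0.5450·127.7300 + 0.4550·51.6800] = 86.8324
Node ud (S = 93.6): V_ud = e^(−0.07)·[0.5450·51.6800 + 0.4550·4.8800] = 28.3324
Node dd (S = 57.6): V_dd = e^(−0.07)·[0.5450·4.8800 + 0.4550·0.0000] = 2.4799
Node u (S = 117): V_u = e^(−0.07)·[0.5450·86.8324 + 0.4550·28.3324] = 56.1449
Node d (S = 72): V_d = e^(−0.07)·[0.5450·28.3324 + 0.4550·2.4799] = 15.4497
Node 0 (S = 90): V_0 = e^(−0.07)·[0.5450·56.1449 + 0.4550·15.4497] = 35.0853

$35.09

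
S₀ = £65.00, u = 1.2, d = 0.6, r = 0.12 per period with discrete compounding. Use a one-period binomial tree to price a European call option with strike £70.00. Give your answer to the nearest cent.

Risk-neutral probability p = (1 + 0.12 − 0.6)/(1.2 − 0.6) = 0.5200/0.6000 = 0.8667
Terminal stock prices: S_u = 78, S_d = 39
Terminal payoffs (S − K): max(8, 0) = 8, max(-31, 0) = 0
Node 0 (S = 65): V_0 = 1/1.12·[0.8667·8.0000 + 0.1333·0.0000] = 6.1905

£6.19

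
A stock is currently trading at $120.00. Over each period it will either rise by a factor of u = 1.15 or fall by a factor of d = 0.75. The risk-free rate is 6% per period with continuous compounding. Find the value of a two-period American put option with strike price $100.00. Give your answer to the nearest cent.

Risk-neutral probability p = (e^0.06 − 0.75)/(1.15 − 0.75) = 0.3118/0.4000 = 0.7796
Terminal stock prices: S_uu = 158.7, S_ud = 103.5, S_dd = 67.5
Terminal payoffs (K − S): max(-58.7, 0) = 0, max(-3.5, 0) = 0, max(32.5, 0) = 32.5
Node u (S = 138): continuation = e^(−0.06)·[0.7796·0.0000 + 0.2204·0.0000] = 0.0000; exercise value = 0.0000 ≤ continuation, so V_u = 0.0000
Node d (S = 90): continuation = e^(−0.06)·[0.7796·0.0000 + 0.2204·32.5000] = 6.7461; exercise value = 10.0000 > continuation, so V_d = 10.0000 (exercise)
Node 0 (S = 120): continuation = e^(−0.06)·[0.7796·0.0000 + 0.2204·10.0000] = 2.0757; exercise value = 0.0000 ≤ continuation, so V_0 = 2.0757

$2.08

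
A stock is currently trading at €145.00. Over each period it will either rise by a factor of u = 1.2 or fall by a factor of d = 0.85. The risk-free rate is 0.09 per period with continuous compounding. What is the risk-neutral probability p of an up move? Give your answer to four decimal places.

p = 0.6976

Risk-neutral probability p = (e^0.09 − 0.85)/(1.2 − 0.85) = 0.2442/0.3500 = 0.6976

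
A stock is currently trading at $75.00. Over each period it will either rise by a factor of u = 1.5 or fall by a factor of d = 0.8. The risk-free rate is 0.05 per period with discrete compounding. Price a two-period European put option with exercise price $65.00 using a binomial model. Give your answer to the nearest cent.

$6.37

Risk-neutral probability p = (1 + 0.05 − 0.8)/(1.5 − 0.8) = 0.2500/0.7000 = 0.3571
Terminal stock prices: S_uu = 168.8, S_ud = 90, S_dd = 48
Terminal payoffs (K − S): max(-103.8, 0) = 0, max(-25, 0) = 0, max(17, 0) = 17
Node u (S = 112.5): V_u = 1/1.05·[0.3571·0.0000 + 0.6429·0.0000] = 0.0000
Node d (S = 60): V_d = 1/1.05·[0.3571·0.0000 + 0.6429·17.0000] = 10.4082
Node 0 (S = 75): V_0 = 1/1.05·[0.3571·0.0000 + 0.6429·10.4082] = 6.3723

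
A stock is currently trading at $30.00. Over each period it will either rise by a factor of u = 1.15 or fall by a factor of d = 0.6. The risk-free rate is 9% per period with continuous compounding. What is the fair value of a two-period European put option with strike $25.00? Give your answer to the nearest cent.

Risk-neutral probability p = (e^0.09 − 0.6)/(1.15 − 0.6) = 0.4942/0.5500 = 0.8985
Terminal stock prices: S_uu = 39.67, S_ud = 20.7, S_dd = 10.8
Terminal payoffs (K − S): max(-14.67, 0) = 0, max(4.3, 0) = 4.3, max(14.2, 0) = 14.2
Node u (S = 34.5): V_u = e^(−0.09)·[0.8985·0.0000 + 0.1015·4.3000] = 0.3989
Node d (S = 18): V_d = e^(−0.09)·[0.8985·4.3000 + 0.1015·14.2000] = 4.8483
Node 0 (S = 30): V_0 = e^(−0.09)·[0.8985·0.3989 + 0.1015·4.8483] = 0.7773

$0.78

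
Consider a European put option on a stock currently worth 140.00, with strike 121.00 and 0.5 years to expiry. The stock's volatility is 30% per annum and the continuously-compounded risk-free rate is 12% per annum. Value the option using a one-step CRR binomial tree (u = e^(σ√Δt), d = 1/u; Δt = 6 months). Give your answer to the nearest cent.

2.98

CRR parameters: u = e^(σ√Δt) = e^(0.3·√0.5) = 1.2363, d = 1/u = 0.8089
Per-period rate: rΔt = 0.12·0.5 = 0.06, so R = e^0.06 = 1.0618
Risk-neutral probability p = (e^0.06 − 0.8089)/(1.2363 − 0.8089) = 0.2530/0.4275 = 0.5918
Terminal stock prices: S_u = 173.1, S_d = 113.2
Terminal payoffs (K − S): max(-52.08, 0) = 0, max(7.76, 0) = 7.76
Node 0 (S = 140): V_0 = e^(−0.06)·[0.5918·0.0000 + 0.4082·7.7599] = 2.9829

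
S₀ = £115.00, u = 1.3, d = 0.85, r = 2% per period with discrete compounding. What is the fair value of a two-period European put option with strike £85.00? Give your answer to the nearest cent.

Risk-neutral probability p = (1 + 0.02 − 0.85)/(1.3 − 0.85) = 0.1700/0.4500 = 0.3778
Terminal stock prices: S_uu = 194.4, S_ud = 127.1, S_dd = 83.09
Terminal payoffs (K − S): max(-109.4, 0) = 0, max(-42.08, 0) = 0, max(1.913, 0) = 1.913
Node u (S = 149.5): V_u = 1/1.02·[0.3778·0.0000 + 0.6222·0.0000] = 0.0000
Node d (S = 97.75): V_d = 1/1.02·[0.3778·0.0000 + 0.6222·1.9125] = 1.1667
Node 0 (S = 115): V_0 = 1/1.02·[0.3778·0.0000 + 0.6222·1.1667] = 0.7117

£0.71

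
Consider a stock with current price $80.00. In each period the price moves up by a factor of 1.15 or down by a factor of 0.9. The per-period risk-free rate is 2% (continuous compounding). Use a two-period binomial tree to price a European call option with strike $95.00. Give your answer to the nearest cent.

$2.40

Risk-neutral probability p = (e^0.02 − 0.9)/(1.15 − 0.9) = 0.1202/0.2500 = 0.4808
Terminal stock prices: S_uu = 105.8, S_ud = 82.8, S_dd = 64.8
Terminal payoffs (S − K): max(10.8, 0) = 10.8, max(-12.2, 0) = 0, max(-30.2, 0) = 0
Node u (S = 92): V_u = e^(−0.02)·[0.4808·10.8000 + 0.5192·0.0000] = 5.0899
Node d (S = 72): V_d = e^(−0.02)·[0.4808·0.0000 + 0.5192·0.0000] = 0.0000
Node 0 (S = 80): V_0 = e^(−0.02)·[0.4808·5.0899 + 0.5192·0.0000] = 2.3988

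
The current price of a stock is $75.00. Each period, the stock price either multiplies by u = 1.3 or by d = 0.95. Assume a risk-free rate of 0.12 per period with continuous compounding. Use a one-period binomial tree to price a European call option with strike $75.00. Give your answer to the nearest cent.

$10.12

Risk-neutral probability p = (e^0.12 − 0.95)/(1.3 − 0.95) = 0.1775/0.3500 = 0.5071
Terminal stock prices: S_u = 97.5, S_d = 71.25
Terminal payoffs (S − K): max(22.5, 0) = 22.5, max(-3.75, 0) = 0
Node 0 (S = 75): V_0 = e^(−0.12)·[0.5071·22.5000 + 0.4929·0.0000] = 10.1202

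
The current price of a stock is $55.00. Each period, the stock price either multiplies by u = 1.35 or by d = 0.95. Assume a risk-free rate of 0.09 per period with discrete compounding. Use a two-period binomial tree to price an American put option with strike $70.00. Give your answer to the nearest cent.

Risk-neutral probability p = (1 + 0.09 − 0.95)/(1.35 − 0.95) = 0.1400/0.4000 = 0.3500
Terminal stock prices: S_uu = 100.2, S_ud = 70.54, S_dd = 49.64
Terminal payoffs (K − S): max(-30.24, 0) = 0, max(-0.5375, 0) = 0, max(20.36, 0) = 20.36
Node u (S = 74.25): continuation = 1/1.09·[0.3500·0.0000 + 0.6500·0.0000] = 0.0000; exercise value = 0.0000 ≤ continuation, so V_u = 0.0000
Node d (S = 52.25): continuation = 1/1.09·[0.3500·0.0000 + 0.6500·20.3625] = 12.1428; exercise value = 17.7500 > continuation, so V_d = 17.7500 (exercise)
Node 0 (S = 55): continuation = 1/1.09·[0.3500·0.0000 + 0.6500·17.7500] = 10.5849; exercise value = 15.0000 > continuation, so V_0 = 15.0000 (exercise)

$15.00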